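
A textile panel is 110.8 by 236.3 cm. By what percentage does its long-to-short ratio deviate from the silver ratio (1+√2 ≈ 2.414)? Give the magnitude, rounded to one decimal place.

Ratio = 236.3 / 110.8 ≈ 2.1327.
Ideal silver ratio ≈ 2.4142. |2.1327 − 2.4142| / 2.4142 ≈ 11.66% → 11.7%.

11.7%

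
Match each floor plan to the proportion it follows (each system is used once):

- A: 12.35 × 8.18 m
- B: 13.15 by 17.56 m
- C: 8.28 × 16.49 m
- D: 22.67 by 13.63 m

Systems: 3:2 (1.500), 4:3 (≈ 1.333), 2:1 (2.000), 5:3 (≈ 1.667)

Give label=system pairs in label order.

A=3:2, B=4:3, C=2:1, D=5:3

A = 12.35/8.18 ≈ 1.510 → 3:2 (1.500)
B = 17.56/13.15 ≈ 1.335 → 4:3 (1.333)
C = 16.49/8.28 ≈ 1.992 → 2:1 (2.000)
D = 22.67/13.63 ≈ 1.663 → 5:3 (1.667)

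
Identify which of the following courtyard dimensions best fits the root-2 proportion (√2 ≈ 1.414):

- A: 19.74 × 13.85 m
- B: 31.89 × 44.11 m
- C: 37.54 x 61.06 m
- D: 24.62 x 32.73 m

A

Ratios (long/short): A ≈ 1.425; B ≈ 1.383; C ≈ 1.627; D ≈ 1.329.
root-2 ≈ 1.414; option A is nearest (Δ 0.011).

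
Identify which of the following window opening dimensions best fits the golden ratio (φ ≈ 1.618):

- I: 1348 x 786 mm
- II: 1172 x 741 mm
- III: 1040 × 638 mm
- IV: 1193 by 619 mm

Ratios (long/short): I ≈ 1.715; II ≈ 1.582; III ≈ 1.630; IV ≈ 1.927.
golden ratio ≈ 1.618; option III is nearest (Δ 0.012).

III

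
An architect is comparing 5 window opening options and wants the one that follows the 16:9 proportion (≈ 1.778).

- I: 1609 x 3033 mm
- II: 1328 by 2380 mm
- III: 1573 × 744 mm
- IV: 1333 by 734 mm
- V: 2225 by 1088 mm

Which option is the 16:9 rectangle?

Ratios (long/short): I ≈ 1.885; II ≈ 1.792; III ≈ 2.114; IV ≈ 1.816; V ≈ 2.045.
16:9 ≈ 1.778; option II is nearest (Δ 0.014).

II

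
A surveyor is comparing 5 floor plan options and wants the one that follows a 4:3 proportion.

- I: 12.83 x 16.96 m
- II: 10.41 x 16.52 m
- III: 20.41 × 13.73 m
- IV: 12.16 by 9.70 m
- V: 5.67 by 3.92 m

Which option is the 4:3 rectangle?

Ratios (long/short): I ≈ 1.322; II ≈ 1.587; III ≈ 1.487; IV ≈ 1.254; V ≈ 1.446.
4:3 ≈ 1.333; option I is nearest (Δ 0.011).

I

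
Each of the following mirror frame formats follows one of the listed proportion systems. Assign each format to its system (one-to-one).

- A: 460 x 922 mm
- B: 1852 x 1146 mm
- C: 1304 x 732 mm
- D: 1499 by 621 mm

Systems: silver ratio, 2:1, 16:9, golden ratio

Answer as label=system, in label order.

A = 922/460 ≈ 2.004 → 2:1 (2.000)
B = 1852/1146 ≈ 1.616 → golden ratio (1.618)
C = 1304/732 ≈ 1.781 → 16:9 (1.778)
D = 1499/621 ≈ 2.414 → silver ratio (2.414)

A=2:1, B=golden ratio, C=16:9, D=silver ratio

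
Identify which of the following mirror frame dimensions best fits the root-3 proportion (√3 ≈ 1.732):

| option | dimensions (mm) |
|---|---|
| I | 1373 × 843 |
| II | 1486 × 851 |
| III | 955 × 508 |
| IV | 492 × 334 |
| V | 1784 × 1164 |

Ratios (long/short): I ≈ 1.629; II ≈ 1.746; III ≈ 1.880; IV ≈ 1.473; V ≈ 1.533.
root-3 ≈ 1.732; option II is nearest (Δ 0.014).

II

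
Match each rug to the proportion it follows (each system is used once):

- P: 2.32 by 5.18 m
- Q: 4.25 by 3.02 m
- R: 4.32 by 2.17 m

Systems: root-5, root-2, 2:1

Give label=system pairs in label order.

P = 5.18/2.32 ≈ 2.233 → root-5 (2.236)
Q = 4.25/3.02 ≈ 1.407 → root-2 (1.414)
R = 4.32/2.17 ≈ 1.991 → 2:1 (2.000)

P=root-5, Q=root-2, R=2:1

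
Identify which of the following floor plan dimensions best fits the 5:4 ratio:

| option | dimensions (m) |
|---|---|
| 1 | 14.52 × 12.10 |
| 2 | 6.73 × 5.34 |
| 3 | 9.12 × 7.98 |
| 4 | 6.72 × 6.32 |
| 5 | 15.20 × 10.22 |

2

Target 5:4 ≈ 1.250.
1: 1.200 (Δ0.050)  2: 1.260 (Δ0.010)  3: 1.143 (Δ0.107)  4: 1.063 (Δ0.187)  5: 1.487 (Δ0.237)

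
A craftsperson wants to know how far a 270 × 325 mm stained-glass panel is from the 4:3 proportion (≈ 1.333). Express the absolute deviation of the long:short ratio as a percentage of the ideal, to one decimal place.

9.7%

Ratio = 325 / 270 ≈ 1.2037.
Ideal 4:3 ≈ 1.3333. |1.2037 − 1.3333| / 1.3333 ≈ 9.72% → 9.7%.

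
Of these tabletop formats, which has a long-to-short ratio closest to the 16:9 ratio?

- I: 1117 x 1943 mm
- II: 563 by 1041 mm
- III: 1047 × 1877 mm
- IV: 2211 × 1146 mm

III

Ratios (long/short): I ≈ 1.739; II ≈ 1.849; III ≈ 1.793; IV ≈ 1.929.
16:9 ≈ 1.778; option III is nearest (Δ 0.015).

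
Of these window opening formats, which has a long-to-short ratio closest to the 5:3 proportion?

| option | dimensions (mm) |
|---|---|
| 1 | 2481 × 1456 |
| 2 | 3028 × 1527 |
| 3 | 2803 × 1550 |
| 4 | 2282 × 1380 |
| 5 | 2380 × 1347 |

Ratios (long/short): 1 ≈ 1.704; 2 ≈ 1.983; 3 ≈ 1.808; 4 ≈ 1.654; 5 ≈ 1.767.
5:3 ≈ 1.667; option 4 is nearest (Δ 0.013).

4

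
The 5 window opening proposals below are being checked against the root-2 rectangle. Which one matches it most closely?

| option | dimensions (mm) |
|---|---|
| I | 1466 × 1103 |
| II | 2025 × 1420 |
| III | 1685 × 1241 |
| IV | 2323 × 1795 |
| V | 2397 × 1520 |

II

Ratios (long/short): I ≈ 1.329; II ≈ 1.426; III ≈ 1.358; IV ≈ 1.294; V ≈ 1.577.
root-2 ≈ 1.414; option II is nearest (Δ 0.012).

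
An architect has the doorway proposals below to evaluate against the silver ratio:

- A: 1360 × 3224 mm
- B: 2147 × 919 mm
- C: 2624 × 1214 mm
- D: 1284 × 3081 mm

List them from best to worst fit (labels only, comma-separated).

D, A, B, C

Ratios: A = 3224 / 1360 ≈ 2.371; B = 2147 / 919 ≈ 2.336; C = 2624 / 1214 ≈ 2.161; D = 3081 / 1284 ≈ 2.400.
|Δ from 2.414|: A 0.043; B 0.078; C 0.253; D 0.014.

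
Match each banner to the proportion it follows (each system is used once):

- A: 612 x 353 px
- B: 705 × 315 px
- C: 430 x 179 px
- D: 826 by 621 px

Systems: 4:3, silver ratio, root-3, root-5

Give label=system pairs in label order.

A=root-3, B=root-5, C=silver ratio, D=4:3

A = 612/353 ≈ 1.734 → root-3 (1.732)
B = 705/315 ≈ 2.238 → root-5 (2.236)
C = 430/179 ≈ 2.402 → silver ratio (2.414)
D = 826/621 ≈ 1.330 → 4:3 (1.333)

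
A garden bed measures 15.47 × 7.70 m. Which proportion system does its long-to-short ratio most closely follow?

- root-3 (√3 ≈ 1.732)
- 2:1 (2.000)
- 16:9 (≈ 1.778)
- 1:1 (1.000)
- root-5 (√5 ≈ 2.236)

2:1

15.47/7.70 ≈ 2.009. Nearest candidates are 2:1 (2.000, off by 0.009) and root-5 (2.236, off by 0.227).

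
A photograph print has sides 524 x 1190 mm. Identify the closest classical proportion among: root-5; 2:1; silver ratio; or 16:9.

root-5

Ratio = 1190 / 524 ≈ 2.271.
Distances: root-5 2.236 (Δ 0.035); 2:1 2.000 (Δ 0.271); silver ratio 2.414 (Δ 0.143); 16:9 1.778 (Δ 0.493).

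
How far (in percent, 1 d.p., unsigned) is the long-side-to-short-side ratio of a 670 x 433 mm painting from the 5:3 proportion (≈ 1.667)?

7.2%

Ratio = 670 / 433 ≈ 1.5473.
Ideal 5:3 ≈ 1.6667. |1.5473 − 1.6667| / 1.6667 ≈ 7.16% → 7.2%.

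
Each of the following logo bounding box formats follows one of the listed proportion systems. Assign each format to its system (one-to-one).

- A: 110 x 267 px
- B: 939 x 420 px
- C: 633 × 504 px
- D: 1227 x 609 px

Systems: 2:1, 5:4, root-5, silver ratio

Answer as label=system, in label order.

A=silver ratio, B=root-5, C=5:4, D=2:1

A = 267/110 ≈ 2.427 → silver ratio (2.414)
B = 939/420 ≈ 2.236 → root-5 (2.236)
C = 633/504 ≈ 1.256 → 5:4 (1.250)
D = 1227/609 ≈ 2.015 → 2:1 (2.000)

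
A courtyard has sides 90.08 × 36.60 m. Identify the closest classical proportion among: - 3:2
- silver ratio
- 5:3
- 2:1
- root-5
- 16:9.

silver ratio

90.08/36.60 ≈ 2.461. Nearest candidates are silver ratio (2.414, off by 0.047) and root-5 (2.236, off by 0.225).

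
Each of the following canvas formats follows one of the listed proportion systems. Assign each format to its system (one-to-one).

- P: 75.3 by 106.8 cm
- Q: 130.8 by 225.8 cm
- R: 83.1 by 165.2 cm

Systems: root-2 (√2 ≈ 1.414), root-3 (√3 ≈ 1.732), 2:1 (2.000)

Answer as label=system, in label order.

P=root-2, Q=root-3, R=2:1

Ratios: P ≈ 1.418; Q ≈ 1.726; R ≈ 1.988.
Targets: root-2 ≈ 1.414; root-3 ≈ 1.732; 2:1 ≈ 2.000.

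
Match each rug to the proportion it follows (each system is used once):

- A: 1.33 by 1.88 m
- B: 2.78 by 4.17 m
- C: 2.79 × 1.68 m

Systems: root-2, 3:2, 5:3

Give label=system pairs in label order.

A=root-2, B=3:2, C=5:3

Ratios: A ≈ 1.414; B ≈ 1.500; C ≈ 1.661.
Targets: root-2 ≈ 1.414; 3:2 ≈ 1.500; 5:3 ≈ 1.667.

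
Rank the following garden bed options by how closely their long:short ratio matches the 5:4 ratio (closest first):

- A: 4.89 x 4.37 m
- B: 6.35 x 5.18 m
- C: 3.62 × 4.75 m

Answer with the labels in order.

B, C, A

Ratios: A = 4.89 / 4.37 ≈ 1.119; B = 6.35 / 5.18 ≈ 1.226; C = 4.75 / 3.62 ≈ 1.312.
|Δ from 1.250|: A 0.131; B 0.024; C 0.062.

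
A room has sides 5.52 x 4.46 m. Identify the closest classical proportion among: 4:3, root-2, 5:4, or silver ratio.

Ratio = 5.52 / 4.46 ≈ 1.238.
Distances: 4:3 1.333 (Δ 0.095); root-2 1.414 (Δ 0.176); 5:4 1.250 (Δ 0.012); silver ratio 2.414 (Δ 1.176).

5:4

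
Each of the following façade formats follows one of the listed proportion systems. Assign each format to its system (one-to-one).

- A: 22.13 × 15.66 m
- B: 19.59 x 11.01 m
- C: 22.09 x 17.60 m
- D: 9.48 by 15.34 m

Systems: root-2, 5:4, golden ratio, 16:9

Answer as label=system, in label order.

A=root-2, B=16:9, C=5:4, D=golden ratio

A = 22.13/15.66 ≈ 1.413 → root-2 (1.414)
B = 19.59/11.01 ≈ 1.779 → 16:9 (1.778)
C = 22.09/17.60 ≈ 1.255 → 5:4 (1.250)
D = 15.34/9.48 ≈ 1.618 → golden ratio (1.618)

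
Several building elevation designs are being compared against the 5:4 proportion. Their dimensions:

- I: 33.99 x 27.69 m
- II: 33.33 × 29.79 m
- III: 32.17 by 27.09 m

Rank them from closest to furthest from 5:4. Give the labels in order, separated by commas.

I, III, II

I: 33.99/27.69 ≈ 1.228 → |1.228 − 1.250| = 0.022
II: 33.33/29.79 ≈ 1.119 → |1.119 − 1.250| = 0.131
III: 32.17/27.09 ≈ 1.188 → |1.188 − 1.250| = 0.062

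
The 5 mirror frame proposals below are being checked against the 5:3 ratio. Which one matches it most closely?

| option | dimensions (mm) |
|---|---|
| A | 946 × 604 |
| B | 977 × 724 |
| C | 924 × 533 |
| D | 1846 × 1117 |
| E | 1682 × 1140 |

D

Ratios (long/short): A ≈ 1.566; B ≈ 1.349; C ≈ 1.734; D ≈ 1.653; E ≈ 1.475.
5:3 ≈ 1.667; option D is nearest (Δ 0.014).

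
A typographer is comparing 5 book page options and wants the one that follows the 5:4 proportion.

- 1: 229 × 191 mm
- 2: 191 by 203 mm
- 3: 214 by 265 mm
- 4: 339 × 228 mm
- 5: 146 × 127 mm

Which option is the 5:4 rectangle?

3

Ratios (long/short): 1 ≈ 1.199; 2 ≈ 1.063; 3 ≈ 1.238; 4 ≈ 1.487; 5 ≈ 1.150.
5:4 ≈ 1.250; option 3 is nearest (Δ 0.012).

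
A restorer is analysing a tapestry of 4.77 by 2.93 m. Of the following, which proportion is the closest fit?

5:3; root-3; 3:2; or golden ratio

golden ratio

4.77/2.93 ≈ 1.628. Nearest candidates are golden ratio (1.618, off by 0.010) and 5:3 (1.667, off by 0.039).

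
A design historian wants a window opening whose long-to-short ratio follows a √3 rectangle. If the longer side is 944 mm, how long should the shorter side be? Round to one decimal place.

545.0 mm

root-3 ≈ 1.73205.
Shorter side = 944 ÷ 1.73205 ≈ 545.019 → 545.0 mm.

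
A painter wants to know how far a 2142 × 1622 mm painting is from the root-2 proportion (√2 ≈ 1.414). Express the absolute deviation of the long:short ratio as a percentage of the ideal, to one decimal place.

6.6%

Ratio = 2142 / 1622 ≈ 1.3206.
Ideal root-2 ≈ 1.4142. |1.3206 − 1.4142| / 1.4142 ≈ 6.62% → 6.6%.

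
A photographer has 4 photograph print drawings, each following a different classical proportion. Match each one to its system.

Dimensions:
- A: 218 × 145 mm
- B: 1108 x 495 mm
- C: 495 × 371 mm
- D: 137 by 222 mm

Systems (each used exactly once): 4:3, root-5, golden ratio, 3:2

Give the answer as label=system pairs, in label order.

A=3:2, B=root-5, C=4:3, D=golden ratio

Ratios: A ≈ 1.503; B ≈ 2.238; C ≈ 1.334; D ≈ 1.620.
Targets: 4:3 ≈ 1.333; root-5 ≈ 2.236; golden ratio ≈ 1.618; 3:2 ≈ 1.500.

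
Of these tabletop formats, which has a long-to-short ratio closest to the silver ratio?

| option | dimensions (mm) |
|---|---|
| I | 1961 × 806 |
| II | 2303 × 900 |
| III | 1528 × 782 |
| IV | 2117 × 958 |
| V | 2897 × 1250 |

I

Target silver ratio ≈ 2.414.
I: 2.433 (Δ0.019)  II: 2.559 (Δ0.145)  III: 1.954 (Δ0.460)  IV: 2.210 (Δ0.204)  V: 2.318 (Δ0.096)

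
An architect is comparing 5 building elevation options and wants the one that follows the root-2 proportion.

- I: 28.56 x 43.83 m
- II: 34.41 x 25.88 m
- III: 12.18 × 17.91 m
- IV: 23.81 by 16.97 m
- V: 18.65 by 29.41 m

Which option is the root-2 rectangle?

IV

Target root-2 ≈ 1.414.
I: 1.535 (Δ0.121)  II: 1.330 (Δ0.084)  III: 1.470 (Δ0.056)  IV: 1.403 (Δ0.011)  V: 1.577 (Δ0.163)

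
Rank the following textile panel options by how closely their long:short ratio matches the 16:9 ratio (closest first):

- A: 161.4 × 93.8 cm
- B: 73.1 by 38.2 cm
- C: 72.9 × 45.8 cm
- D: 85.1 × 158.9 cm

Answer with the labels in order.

A: 161.4/93.8 ≈ 1.721 → |1.721 − 1.778| = 0.057
B: 73.1/38.2 ≈ 1.914 → |1.914 − 1.778| = 0.136
C: 72.9/45.8 ≈ 1.592 → |1.592 − 1.778| = 0.186
D: 158.9/85.1 ≈ 1.867 → |1.867 − 1.778| = 0.089

A, D, B, C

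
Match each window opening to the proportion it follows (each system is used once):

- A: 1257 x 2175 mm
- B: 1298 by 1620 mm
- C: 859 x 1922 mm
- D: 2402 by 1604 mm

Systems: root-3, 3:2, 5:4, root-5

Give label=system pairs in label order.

A = 2175/1257 ≈ 1.730 → root-3 (1.732)
B = 1620/1298 ≈ 1.248 → 5:4 (1.250)
C = 1922/859 ≈ 2.237 → root-5 (2.236)
D = 2402/1604 ≈ 1.498 → 3:2 (1.500)

A=root-3, B=5:4, C=root-5, D=3:2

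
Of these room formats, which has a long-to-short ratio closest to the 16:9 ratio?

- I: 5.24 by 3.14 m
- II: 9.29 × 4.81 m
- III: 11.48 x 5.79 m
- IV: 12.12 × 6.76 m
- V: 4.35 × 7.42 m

IV

Ratios (long/short): I ≈ 1.669; II ≈ 1.931; III ≈ 1.983; IV ≈ 1.793; V ≈ 1.706.
16:9 ≈ 1.778; option IV is nearest (Δ 0.015).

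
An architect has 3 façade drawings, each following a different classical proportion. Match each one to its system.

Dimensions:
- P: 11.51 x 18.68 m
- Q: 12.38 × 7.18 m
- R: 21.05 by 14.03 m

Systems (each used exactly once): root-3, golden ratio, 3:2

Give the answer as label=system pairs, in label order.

P=golden ratio, Q=root-3, R=3:2

P = 18.68/11.51 ≈ 1.623 → golden ratio (1.618)
Q = 12.38/7.18 ≈ 1.724 → root-3 (1.732)
R = 21.05/14.03 ≈ 1.500 → 3:2 (1.500)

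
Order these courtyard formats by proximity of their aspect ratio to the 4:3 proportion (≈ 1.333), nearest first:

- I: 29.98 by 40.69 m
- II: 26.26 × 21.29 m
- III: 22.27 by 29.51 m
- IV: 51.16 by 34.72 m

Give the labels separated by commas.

Ratios: I = 40.69 / 29.98 ≈ 1.357; II = 26.26 / 21.29 ≈ 1.233; III = 29.51 / 22.27 ≈ 1.325; IV = 51.16 / 34.72 ≈ 1.474.
|Δ from 1.333|: I 0.024; II 0.100; III 0.008; IV 0.141.

III, I, II, IV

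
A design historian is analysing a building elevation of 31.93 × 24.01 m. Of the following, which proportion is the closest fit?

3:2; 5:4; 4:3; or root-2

4:3

Ratio = 31.93 / 24.01 ≈ 1.330.
Distances: 3:2 1.500 (Δ 0.170); 5:4 1.250 (Δ 0.080); 4:3 1.333 (Δ 0.003); root-2 1.414 (Δ 0.084).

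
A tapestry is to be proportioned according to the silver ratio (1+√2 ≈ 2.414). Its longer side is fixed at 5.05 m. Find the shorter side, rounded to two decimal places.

2.09 m

silver ratio ≈ 2.41421.
Shorter side = 5.05 ÷ 2.41421 ≈ 2.0918 → 2.09 m.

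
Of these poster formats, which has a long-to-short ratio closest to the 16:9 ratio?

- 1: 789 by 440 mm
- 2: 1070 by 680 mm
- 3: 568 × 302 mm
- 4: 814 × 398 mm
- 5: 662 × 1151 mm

1

Target 16:9 ≈ 1.778.
1: 1.793 (Δ0.015)  2: 1.574 (Δ0.204)  3: 1.881 (Δ0.103)  4: 2.045 (Δ0.267)  5: 1.739 (Δ0.039)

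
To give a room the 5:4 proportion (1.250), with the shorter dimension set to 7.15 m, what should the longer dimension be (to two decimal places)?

5:4 = 1.25000.
Longer side = 7.15 × 1.25000 ≈ 8.9375 → 8.94 m.

8.94 m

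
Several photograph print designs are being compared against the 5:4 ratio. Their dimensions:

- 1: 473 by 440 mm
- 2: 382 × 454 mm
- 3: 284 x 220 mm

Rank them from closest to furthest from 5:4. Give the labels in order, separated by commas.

3, 2, 1

Ratios: 1 = 473 / 440 ≈ 1.075; 2 = 454 / 382 ≈ 1.188; 3 = 284 / 220 ≈ 1.291.
|Δ from 1.250|: 1 0.175; 2 0.062; 3 0.041.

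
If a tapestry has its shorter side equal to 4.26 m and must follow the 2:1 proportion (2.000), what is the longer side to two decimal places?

8.52 m

2:1 = 2.00000.
Longer side = 4.26 × 2.00000 ≈ 8.5200 → 8.52 m.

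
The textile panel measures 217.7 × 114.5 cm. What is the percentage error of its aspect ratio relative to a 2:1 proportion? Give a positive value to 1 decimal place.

Ratio = 217.7 / 114.5 ≈ 1.9013.
Ideal 2:1 = 2.0000. |1.9013 − 2.0000| / 2.0000 ≈ 4.94% → 4.9%.

4.9%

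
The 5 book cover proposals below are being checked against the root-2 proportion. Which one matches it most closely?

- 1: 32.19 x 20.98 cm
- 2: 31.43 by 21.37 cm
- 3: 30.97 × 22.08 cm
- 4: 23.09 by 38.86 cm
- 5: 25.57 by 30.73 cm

Target root-2 ≈ 1.414.
1: 1.534 (Δ0.120)  2: 1.471 (Δ0.057)  3: 1.403 (Δ0.011)  4: 1.683 (Δ0.269)  5: 1.202 (Δ0.212)

3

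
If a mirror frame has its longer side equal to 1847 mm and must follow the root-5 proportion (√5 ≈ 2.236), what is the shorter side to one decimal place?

root-5 ≈ 2.23607.
Shorter side = 1847 ÷ 2.23607 ≈ 826.003 → 826.0 mm.

826.0 mm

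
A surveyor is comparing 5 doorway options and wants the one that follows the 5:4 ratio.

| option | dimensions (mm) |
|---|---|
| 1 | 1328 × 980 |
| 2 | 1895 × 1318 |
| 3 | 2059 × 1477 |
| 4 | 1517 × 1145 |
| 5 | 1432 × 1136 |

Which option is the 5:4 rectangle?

5

Ratios (long/short): 1 ≈ 1.355; 2 ≈ 1.438; 3 ≈ 1.394; 4 ≈ 1.325; 5 ≈ 1.261.
5:4 ≈ 1.250; option 5 is nearest (Δ 0.011).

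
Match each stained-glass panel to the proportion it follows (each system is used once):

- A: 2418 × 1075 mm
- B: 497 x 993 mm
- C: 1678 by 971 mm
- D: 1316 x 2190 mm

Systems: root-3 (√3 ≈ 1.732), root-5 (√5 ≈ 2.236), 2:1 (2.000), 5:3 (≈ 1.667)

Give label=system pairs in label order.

Ratios: A ≈ 2.249; B ≈ 1.998; C ≈ 1.728; D ≈ 1.664.
Targets: root-3 ≈ 1.732; root-5 ≈ 2.236; 2:1 ≈ 2.000; 5:3 ≈ 1.667.

A=root-5, B=2:1, C=root-3, D=5:3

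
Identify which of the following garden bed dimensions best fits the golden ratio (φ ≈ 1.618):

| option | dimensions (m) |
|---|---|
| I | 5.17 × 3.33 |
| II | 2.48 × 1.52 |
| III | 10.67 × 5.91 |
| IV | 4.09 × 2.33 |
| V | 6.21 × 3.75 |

II

Ratios (long/short): I ≈ 1.553; II ≈ 1.632; III ≈ 1.805; IV ≈ 1.755; V ≈ 1.656.
golden ratio ≈ 1.618; option II is nearest (Δ 0.014).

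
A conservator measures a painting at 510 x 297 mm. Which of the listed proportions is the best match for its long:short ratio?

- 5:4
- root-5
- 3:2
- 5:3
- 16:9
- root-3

root-3

510/297 ≈ 1.717. Nearest candidates are root-3 (1.732, off by 0.015) and 5:3 (1.667, off by 0.050).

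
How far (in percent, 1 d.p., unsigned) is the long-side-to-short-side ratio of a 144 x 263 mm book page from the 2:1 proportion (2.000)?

Ratio = 263 / 144 ≈ 1.8264.
Ideal 2:1 = 2.0000. |1.8264 − 2.0000| / 2.0000 ≈ 8.68% → 8.7%.

8.7%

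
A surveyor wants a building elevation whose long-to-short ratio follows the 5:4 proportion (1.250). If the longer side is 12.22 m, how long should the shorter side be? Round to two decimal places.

5:4 = 1.25000.
Shorter side = 12.22 ÷ 1.25000 ≈ 9.7760 → 9.78 m.

9.78 m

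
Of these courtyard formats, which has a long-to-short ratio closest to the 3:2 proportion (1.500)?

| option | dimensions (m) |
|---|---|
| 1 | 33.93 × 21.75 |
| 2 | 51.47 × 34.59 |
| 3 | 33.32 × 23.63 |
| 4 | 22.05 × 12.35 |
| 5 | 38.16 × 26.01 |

Target 3:2 ≈ 1.500.
1: 1.560 (Δ0.060)  2: 1.488 (Δ0.012)  3: 1.410 (Δ0.090)  4: 1.785 (Δ0.285)  5: 1.467 (Δ0.033)

2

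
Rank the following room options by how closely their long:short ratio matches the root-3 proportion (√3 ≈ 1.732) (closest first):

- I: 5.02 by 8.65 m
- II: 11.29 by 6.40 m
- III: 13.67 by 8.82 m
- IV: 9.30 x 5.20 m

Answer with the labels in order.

I, II, IV, III

I: 8.65/5.02 ≈ 1.723 → |1.723 − 1.732| = 0.009
II: 11.29/6.40 ≈ 1.764 → |1.764 − 1.732| = 0.032
III: 13.67/8.82 ≈ 1.550 → |1.550 − 1.732| = 0.182
IV: 9.30/5.20 ≈ 1.788 → |1.788 − 1.732| = 0.056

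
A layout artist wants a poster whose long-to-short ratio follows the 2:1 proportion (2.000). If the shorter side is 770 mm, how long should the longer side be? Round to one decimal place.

2:1 = 2.00000.
Longer side = 770 × 2.00000 ≈ 1540.000 → 1540.0 mm.

1540.0 mm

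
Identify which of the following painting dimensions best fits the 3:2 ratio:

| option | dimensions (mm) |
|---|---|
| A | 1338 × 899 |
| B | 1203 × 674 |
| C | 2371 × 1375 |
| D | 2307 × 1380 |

Ratios (long/short): A ≈ 1.488; B ≈ 1.785; C ≈ 1.724; D ≈ 1.672.
3:2 ≈ 1.500; option A is nearest (Δ 0.012).

A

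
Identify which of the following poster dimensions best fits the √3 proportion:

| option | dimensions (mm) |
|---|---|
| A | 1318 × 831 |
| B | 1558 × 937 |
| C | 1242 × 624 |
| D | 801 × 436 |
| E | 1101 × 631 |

Target root-3 ≈ 1.732.
A: 1.586 (Δ0.146)  B: 1.663 (Δ0.069)  C: 1.990 (Δ0.258)  D: 1.837 (Δ0.105)  E: 1.745 (Δ0.013)

E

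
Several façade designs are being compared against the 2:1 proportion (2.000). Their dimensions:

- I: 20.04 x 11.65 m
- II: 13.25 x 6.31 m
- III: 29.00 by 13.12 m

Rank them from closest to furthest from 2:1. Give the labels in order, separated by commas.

II, III, I

Ratios: I = 20.04 / 11.65 ≈ 1.720; II = 13.25 / 6.31 ≈ 2.100; III = 29.00 / 13.12 ≈ 2.210.
|Δ from 2.000|: I 0.280; II 0.100; III 0.210.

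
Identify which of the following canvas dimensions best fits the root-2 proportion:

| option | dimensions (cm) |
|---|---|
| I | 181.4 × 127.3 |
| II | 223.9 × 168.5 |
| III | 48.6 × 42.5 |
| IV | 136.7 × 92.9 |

I

Target root-2 ≈ 1.414.
I: 1.425 (Δ0.011)  II: 1.329 (Δ0.085)  III: 1.144 (Δ0.270)  IV: 1.471 (Δ0.057)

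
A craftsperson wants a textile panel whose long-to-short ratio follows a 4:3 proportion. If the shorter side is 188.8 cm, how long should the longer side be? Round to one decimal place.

4:3 ≈ 1.33333.
Longer side = 188.8 × 1.33333 ≈ 251.733 → 251.7 cm.

251.7 cm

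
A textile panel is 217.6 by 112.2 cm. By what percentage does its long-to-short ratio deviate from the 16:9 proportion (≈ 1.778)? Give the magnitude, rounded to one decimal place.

9.1%

Ratio = 217.6 / 112.2 ≈ 1.9394.
Ideal 16:9 ≈ 1.7778. |1.9394 − 1.7778| / 1.7778 ≈ 9.09% → 9.1%.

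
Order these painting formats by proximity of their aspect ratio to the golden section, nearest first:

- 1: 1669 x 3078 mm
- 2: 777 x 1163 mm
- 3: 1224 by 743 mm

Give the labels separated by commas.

3, 2, 1

Ratios: 1 = 3078 / 1669 ≈ 1.844; 2 = 1163 / 777 ≈ 1.497; 3 = 1224 / 743 ≈ 1.647.
|Δ from 1.618|: 1 0.226; 2 0.121; 3 0.029.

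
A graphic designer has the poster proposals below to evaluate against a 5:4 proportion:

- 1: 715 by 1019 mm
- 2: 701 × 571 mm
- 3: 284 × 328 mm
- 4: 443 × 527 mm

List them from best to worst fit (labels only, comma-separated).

2, 4, 3, 1

1: 1019/715 ≈ 1.425 → |1.425 − 1.250| = 0.175
2: 701/571 ≈ 1.228 → |1.228 − 1.250| = 0.022
3: 328/284 ≈ 1.155 → |1.155 − 1.250| = 0.095
4: 527/443 ≈ 1.190 → |1.190 − 1.250| = 0.060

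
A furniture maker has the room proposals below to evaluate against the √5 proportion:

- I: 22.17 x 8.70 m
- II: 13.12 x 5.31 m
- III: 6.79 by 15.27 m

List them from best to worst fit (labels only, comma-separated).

Ratios: I = 22.17 / 8.70 ≈ 2.548; II = 13.12 / 5.31 ≈ 2.471; III = 15.27 / 6.79 ≈ 2.249.
|Δ from 2.236|: I 0.312; II 0.235; III 0.013.

III, II, I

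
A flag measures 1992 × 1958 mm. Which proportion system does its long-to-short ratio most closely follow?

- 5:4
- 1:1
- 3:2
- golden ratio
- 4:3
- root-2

1:1

Ratio = 1992 / 1958 ≈ 1.017.
Distances: 5:4 1.250 (Δ 0.233); 1:1 1.000 (Δ 0.017); 3:2 1.500 (Δ 0.483); golden ratio 1.618 (Δ 0.601); 4:3 1.333 (Δ 0.316); root-2 1.414 (Δ 0.397).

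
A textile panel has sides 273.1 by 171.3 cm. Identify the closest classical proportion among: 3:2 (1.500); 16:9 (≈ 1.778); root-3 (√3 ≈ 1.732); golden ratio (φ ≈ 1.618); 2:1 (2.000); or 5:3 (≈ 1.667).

golden ratio

Ratio = 273.1 / 171.3 ≈ 1.594.
Distances: 3:2 1.500 (Δ 0.094); 16:9 1.778 (Δ 0.184); root-3 1.732 (Δ 0.138); golden ratio 1.618 (Δ 0.024); 2:1 2.000 (Δ 0.406); 5:3 1.667 (Δ 0.073).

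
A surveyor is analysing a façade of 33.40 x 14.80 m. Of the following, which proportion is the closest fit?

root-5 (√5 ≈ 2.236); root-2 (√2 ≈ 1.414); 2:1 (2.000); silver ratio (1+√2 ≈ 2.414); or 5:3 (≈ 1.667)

root-5

33.40/14.80 ≈ 2.257. Nearest candidates are root-5 (2.236, off by 0.021) and silver ratio (2.414, off by 0.157).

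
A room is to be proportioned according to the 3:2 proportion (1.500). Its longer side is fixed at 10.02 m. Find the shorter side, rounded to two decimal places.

6.68 m

3:2 = 1.50000.
Shorter side = 10.02 ÷ 1.50000 ≈ 6.6800 → 6.68 m.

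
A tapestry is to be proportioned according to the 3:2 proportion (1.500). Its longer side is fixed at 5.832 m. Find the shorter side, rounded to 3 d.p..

3:2 = 1.50000.
Shorter side = 5.832 ÷ 1.50000 ≈ 3.88800 → 3.888 m.

3.888 m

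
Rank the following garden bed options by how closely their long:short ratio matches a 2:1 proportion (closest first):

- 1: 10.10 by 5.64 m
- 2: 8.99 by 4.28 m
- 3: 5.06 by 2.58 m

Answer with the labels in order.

1: 10.10/5.64 ≈ 1.791 → |1.791 − 2.000| = 0.209
2: 8.99/4.28 ≈ 2.100 → |2.100 − 2.000| = 0.100
3: 5.06/2.58 ≈ 1.961 → |1.961 − 2.000| = 0.039

3, 2, 1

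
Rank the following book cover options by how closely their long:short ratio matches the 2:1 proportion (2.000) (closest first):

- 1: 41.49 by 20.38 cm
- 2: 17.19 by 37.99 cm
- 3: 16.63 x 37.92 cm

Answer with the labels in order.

Ratios: 1 = 41.49 / 20.38 ≈ 2.036; 2 = 37.99 / 17.19 ≈ 2.210; 3 = 37.92 / 16.63 ≈ 2.280.
|Δ from 2.000|: 1 0.036; 2 0.210; 3 0.280.

1, 2, 3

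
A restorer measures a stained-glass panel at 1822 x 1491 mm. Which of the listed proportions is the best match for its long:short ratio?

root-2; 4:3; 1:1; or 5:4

5:4

Ratio = 1822 / 1491 ≈ 1.222.
Distances: root-2 1.414 (Δ 0.192); 4:3 1.333 (Δ 0.111); 1:1 1.000 (Δ 0.222); 5:4 1.250 (Δ 0.028).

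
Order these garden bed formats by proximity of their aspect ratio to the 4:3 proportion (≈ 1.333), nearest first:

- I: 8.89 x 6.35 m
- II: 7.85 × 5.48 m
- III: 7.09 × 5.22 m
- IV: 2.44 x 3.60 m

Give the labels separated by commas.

III, I, II, IV

I: 8.89/6.35 ≈ 1.400 → |1.400 − 1.333| = 0.067
II: 7.85/5.48 ≈ 1.432 → |1.432 − 1.333| = 0.099
III: 7.09/5.22 ≈ 1.358 → |1.358 − 1.333| = 0.025
IV: 3.60/2.44 ≈ 1.475 → |1.475 − 1.333| = 0.142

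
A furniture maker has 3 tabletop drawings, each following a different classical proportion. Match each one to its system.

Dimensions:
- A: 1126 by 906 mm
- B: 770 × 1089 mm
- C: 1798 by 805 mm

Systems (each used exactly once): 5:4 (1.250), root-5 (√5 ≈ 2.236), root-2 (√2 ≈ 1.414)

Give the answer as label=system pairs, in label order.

Ratios: A ≈ 1.243; B ≈ 1.414; C ≈ 2.234.
Targets: 5:4 ≈ 1.250; root-5 ≈ 2.236; root-2 ≈ 1.414.

A=5:4, B=root-2, C=root-5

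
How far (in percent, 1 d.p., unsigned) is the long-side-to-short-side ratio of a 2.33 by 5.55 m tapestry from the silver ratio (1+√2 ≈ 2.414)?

Ratio = 5.55 / 2.33 ≈ 2.3820.
Ideal silver ratio ≈ 2.4142. |2.3820 − 2.4142| / 2.4142 ≈ 1.33% → 1.3%.

1.3%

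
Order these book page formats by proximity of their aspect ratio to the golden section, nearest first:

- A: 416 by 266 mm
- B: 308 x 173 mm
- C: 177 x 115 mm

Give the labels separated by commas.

A, C, B

A: 416/266 ≈ 1.564 → |1.564 − 1.618| = 0.054
B: 308/173 ≈ 1.780 → |1.780 − 1.618| = 0.162
C: 177/115 ≈ 1.539 → |1.539 − 1.618| = 0.079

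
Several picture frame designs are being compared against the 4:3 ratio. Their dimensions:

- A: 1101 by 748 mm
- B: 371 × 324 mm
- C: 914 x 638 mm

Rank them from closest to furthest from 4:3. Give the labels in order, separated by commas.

A: 1101/748 ≈ 1.472 → |1.472 − 1.333| = 0.139
B: 371/324 ≈ 1.145 → |1.145 − 1.333| = 0.188
C: 914/638 ≈ 1.433 → |1.433 − 1.333| = 0.100

C, A, B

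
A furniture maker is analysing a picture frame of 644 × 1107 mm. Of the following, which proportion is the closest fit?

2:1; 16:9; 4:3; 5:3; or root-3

root-3

1107/644 ≈ 1.719. Nearest candidates are root-3 (1.732, off by 0.013) and 5:3 (1.667, off by 0.052).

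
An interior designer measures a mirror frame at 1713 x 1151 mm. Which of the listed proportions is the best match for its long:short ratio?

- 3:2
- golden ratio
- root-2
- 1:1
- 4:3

3:2

Ratio = 1713 / 1151 ≈ 1.488.
Distances: 3:2 1.500 (Δ 0.012); golden ratio 1.618 (Δ 0.130); root-2 1.414 (Δ 0.074); 1:1 1.000 (Δ 0.488); 4:3 1.333 (Δ 0.155).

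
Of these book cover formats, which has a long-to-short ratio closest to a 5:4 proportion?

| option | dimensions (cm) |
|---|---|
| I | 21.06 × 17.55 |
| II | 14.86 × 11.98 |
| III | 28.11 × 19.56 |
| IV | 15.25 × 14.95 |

Target 5:4 ≈ 1.250.
I: 1.200 (Δ0.050)  II: 1.240 (Δ0.010)  III: 1.437 (Δ0.187)  IV: 1.020 (Δ0.230)

II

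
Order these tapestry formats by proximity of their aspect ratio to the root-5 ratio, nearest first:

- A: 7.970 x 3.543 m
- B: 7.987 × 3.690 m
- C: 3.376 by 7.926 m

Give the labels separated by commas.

A: 7.970/3.543 ≈ 2.250 → |2.250 − 2.236| = 0.014
B: 7.987/3.690 ≈ 2.164 → |2.164 − 2.236| = 0.072
C: 7.926/3.376 ≈ 2.348 → |2.348 − 2.236| = 0.112

A, B, C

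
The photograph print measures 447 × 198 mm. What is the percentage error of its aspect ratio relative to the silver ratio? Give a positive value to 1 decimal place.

6.5%

Ratio = 447 / 198 ≈ 2.2576.
Ideal silver ratio ≈ 2.4142. |2.2576 − 2.4142| / 2.4142 ≈ 6.49% → 6.5%.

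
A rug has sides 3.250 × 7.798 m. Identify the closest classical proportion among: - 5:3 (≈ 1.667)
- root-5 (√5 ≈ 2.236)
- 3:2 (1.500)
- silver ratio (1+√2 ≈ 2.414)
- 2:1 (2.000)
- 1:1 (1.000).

7.798/3.250 ≈ 2.399. Nearest candidates are silver ratio (2.414, off by 0.015) and root-5 (2.236, off by 0.163).

silver ratio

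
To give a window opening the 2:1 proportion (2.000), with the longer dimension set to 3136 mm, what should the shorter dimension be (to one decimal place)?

2:1 = 2.00000.
Shorter side = 3136 ÷ 2.00000 ≈ 1568.000 → 1568.0 mm.

1568.0 mm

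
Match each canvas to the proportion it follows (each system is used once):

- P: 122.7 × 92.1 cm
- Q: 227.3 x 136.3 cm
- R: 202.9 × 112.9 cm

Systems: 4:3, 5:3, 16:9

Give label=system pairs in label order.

P=4:3, Q=5:3, R=16:9

Ratios: P ≈ 1.332; Q ≈ 1.668; R ≈ 1.797.
Targets: 4:3 ≈ 1.333; 5:3 ≈ 1.667; 16:9 ≈ 1.778.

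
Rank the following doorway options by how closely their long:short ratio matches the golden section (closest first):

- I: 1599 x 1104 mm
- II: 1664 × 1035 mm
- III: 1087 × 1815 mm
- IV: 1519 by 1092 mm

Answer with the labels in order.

I: 1599/1104 ≈ 1.448 → |1.448 − 1.618| = 0.170
II: 1664/1035 ≈ 1.608 → |1.608 − 1.618| = 0.010
III: 1815/1087 ≈ 1.670 → |1.670 − 1.618| = 0.052
IV: 1519/1092 ≈ 1.391 → |1.391 − 1.618| = 0.227

II, III, I, IV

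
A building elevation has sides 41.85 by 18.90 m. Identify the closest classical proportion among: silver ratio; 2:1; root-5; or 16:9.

Ratio = 41.85 / 18.90 ≈ 2.214.
Distances: silver ratio 2.414 (Δ 0.200); 2:1 2.000 (Δ 0.214); root-5 2.236 (Δ 0.022); 16:9 1.778 (Δ 0.436).

root-5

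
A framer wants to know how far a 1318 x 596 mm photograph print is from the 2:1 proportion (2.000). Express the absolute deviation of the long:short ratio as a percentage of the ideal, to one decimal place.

10.6%

Ratio = 1318 / 596 ≈ 2.2114.
Ideal 2:1 = 2.0000. |2.2114 − 2.0000| / 2.0000 ≈ 10.57% → 10.6%.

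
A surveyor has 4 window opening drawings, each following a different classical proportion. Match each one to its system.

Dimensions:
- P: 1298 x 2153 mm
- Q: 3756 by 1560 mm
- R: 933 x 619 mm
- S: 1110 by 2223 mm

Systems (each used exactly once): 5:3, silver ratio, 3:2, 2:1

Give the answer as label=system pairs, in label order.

P=5:3, Q=silver ratio, R=3:2, S=2:1

Ratios: P ≈ 1.659; Q ≈ 2.408; R ≈ 1.507; S ≈ 2.003.
Targets: 5:3 ≈ 1.667; silver ratio ≈ 2.414; 3:2 ≈ 1.500; 2:1 ≈ 2.000.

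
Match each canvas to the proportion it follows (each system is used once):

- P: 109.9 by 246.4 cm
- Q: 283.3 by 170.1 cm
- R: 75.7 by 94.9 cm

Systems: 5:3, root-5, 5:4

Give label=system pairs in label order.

P=root-5, Q=5:3, R=5:4

Ratios: P ≈ 2.242; Q ≈ 1.665; R ≈ 1.254.
Targets: 5:3 ≈ 1.667; root-5 ≈ 2.236; 5:4 ≈ 1.250.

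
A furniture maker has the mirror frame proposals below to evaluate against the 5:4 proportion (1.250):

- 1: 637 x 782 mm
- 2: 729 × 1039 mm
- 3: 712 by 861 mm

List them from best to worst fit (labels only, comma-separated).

Ratios: 1 = 782 / 637 ≈ 1.228; 2 = 1039 / 729 ≈ 1.425; 3 = 861 / 712 ≈ 1.209.
|Δ from 1.250|: 1 0.022; 2 0.175; 3 0.041.

1, 3, 2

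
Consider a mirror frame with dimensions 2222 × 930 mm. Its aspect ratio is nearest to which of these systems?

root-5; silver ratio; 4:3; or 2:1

2222/930 ≈ 2.389. Nearest candidates are silver ratio (2.414, off by 0.025) and root-5 (2.236, off by 0.153).

silver ratio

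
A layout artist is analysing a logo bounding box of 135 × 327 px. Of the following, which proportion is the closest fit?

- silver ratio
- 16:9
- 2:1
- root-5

silver ratio

327/135 ≈ 2.422. Nearest candidates are silver ratio (2.414, off by 0.008) and root-5 (2.236, off by 0.186).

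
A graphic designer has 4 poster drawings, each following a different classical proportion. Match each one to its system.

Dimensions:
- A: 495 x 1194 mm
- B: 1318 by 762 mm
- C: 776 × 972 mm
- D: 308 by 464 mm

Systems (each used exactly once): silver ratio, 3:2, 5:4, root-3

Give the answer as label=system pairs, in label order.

A=silver ratio, B=root-3, C=5:4, D=3:2

A = 1194/495 ≈ 2.412 → silver ratio (2.414)
B = 1318/762 ≈ 1.730 → root-3 (1.732)
C = 972/776 ≈ 1.253 → 5:4 (1.250)
D = 464/308 ≈ 1.506 → 3:2 (1.500)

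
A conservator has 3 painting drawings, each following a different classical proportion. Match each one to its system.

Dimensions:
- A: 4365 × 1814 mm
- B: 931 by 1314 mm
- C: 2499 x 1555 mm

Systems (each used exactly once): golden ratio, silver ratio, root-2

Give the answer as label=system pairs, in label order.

A=silver ratio, B=root-2, C=golden ratio

Ratios: A ≈ 2.406; B ≈ 1.411; C ≈ 1.607.
Targets: golden ratio ≈ 1.618; silver ratio ≈ 2.414; root-2 ≈ 1.414.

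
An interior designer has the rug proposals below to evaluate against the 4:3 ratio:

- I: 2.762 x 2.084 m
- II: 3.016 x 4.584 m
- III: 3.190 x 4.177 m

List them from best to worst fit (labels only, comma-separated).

I, III, II

Ratios: I = 2.762 / 2.084 ≈ 1.325; II = 4.584 / 3.016 ≈ 1.520; III = 4.177 / 3.190 ≈ 1.309.
|Δ from 1.333|: I 0.008; II 0.187; III 0.024.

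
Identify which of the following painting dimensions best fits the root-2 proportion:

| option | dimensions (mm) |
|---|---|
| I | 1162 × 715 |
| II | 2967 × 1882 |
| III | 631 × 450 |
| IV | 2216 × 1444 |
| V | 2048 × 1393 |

Ratios (long/short): I ≈ 1.625; II ≈ 1.577; III ≈ 1.402; IV ≈ 1.535; V ≈ 1.470.
root-2 ≈ 1.414; option III is nearest (Δ 0.012).

III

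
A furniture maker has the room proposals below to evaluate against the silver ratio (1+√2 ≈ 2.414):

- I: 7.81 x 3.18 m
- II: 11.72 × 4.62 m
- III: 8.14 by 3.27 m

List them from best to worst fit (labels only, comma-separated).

I: 7.81/3.18 ≈ 2.456 → |2.456 − 2.414| = 0.042
II: 11.72/4.62 ≈ 2.537 → |2.537 − 2.414| = 0.123
III: 8.14/3.27 ≈ 2.489 → |2.489 − 2.414| = 0.075

I, III, II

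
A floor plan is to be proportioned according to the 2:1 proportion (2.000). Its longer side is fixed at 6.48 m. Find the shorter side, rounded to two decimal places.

2:1 = 2.00000.
Shorter side = 6.48 ÷ 2.00000 ≈ 3.2400 → 3.24 m.

3.24 m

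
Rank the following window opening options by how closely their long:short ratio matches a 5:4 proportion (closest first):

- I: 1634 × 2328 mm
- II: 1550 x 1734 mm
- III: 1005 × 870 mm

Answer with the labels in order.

Ratios: I = 2328 / 1634 ≈ 1.425; II = 1734 / 1550 ≈ 1.119; III = 1005 / 870 ≈ 1.155.
|Δ from 1.250|: I 0.175; II 0.131; III 0.095.

III, II, I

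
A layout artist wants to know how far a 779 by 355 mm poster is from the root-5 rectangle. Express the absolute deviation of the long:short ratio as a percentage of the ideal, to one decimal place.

Ratio = 779 / 355 ≈ 2.1944.
Ideal root-5 ≈ 2.2361. |2.1944 − 2.2361| / 2.2361 ≈ 1.86% → 1.9%.

1.9%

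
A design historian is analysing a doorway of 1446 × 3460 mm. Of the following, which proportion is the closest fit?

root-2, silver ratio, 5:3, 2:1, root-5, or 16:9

3460/1446 ≈ 2.393. Nearest candidates are silver ratio (2.414, off by 0.021) and root-5 (2.236, off by 0.157).

silver ratio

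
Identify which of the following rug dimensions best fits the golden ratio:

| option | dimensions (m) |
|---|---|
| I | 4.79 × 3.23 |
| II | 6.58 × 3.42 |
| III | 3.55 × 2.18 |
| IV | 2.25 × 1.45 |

Ratios (long/short): I ≈ 1.483; II ≈ 1.924; III ≈ 1.628; IV ≈ 1.552.
golden ratio ≈ 1.618; option III is nearest (Δ 0.010).

III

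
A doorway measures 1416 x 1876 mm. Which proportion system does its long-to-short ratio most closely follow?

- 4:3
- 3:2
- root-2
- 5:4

1876/1416 ≈ 1.325. Nearest candidates are 4:3 (1.333, off by 0.008) and 5:4 (1.250, off by 0.075).

4:3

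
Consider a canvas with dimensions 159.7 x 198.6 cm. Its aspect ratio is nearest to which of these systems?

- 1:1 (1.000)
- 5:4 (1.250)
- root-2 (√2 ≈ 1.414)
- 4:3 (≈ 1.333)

5:4

198.6/159.7 ≈ 1.244. Nearest candidates are 5:4 (1.250, off by 0.006) and 4:3 (1.333, off by 0.089).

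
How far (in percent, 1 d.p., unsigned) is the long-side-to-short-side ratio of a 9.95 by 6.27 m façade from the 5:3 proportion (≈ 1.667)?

Ratio = 9.95 / 6.27 ≈ 1.5869.
Ideal 5:3 ≈ 1.6667. |1.5869 − 1.6667| / 1.6667 ≈ 4.79% → 4.8%.

4.8%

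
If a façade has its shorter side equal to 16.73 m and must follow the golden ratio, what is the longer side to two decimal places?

golden ratio ≈ 1.61803.
Longer side = 16.73 × 1.61803 ≈ 27.0696 → 27.07 m.

27.07 m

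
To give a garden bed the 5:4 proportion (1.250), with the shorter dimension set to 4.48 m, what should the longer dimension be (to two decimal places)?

5.60 m

5:4 = 1.25000.
Longer side = 4.48 × 1.25000 ≈ 5.6000 → 5.60 m.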